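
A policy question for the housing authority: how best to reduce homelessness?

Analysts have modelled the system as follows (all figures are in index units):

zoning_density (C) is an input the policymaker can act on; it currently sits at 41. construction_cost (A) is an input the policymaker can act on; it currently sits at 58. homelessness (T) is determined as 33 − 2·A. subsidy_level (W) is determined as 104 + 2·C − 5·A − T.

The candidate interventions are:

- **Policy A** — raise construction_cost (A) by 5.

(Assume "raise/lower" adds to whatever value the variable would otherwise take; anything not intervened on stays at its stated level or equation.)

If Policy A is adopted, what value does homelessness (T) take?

Policy A (A + 5):
  A = 58 + 5 = 63
  T = 33 − 2·63 = -93

-93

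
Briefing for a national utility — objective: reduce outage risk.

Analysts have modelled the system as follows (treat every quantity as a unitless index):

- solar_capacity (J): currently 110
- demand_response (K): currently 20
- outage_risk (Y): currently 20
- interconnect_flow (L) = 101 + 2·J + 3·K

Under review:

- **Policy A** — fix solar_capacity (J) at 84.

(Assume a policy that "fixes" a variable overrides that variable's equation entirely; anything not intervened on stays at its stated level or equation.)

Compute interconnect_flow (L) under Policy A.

329

Policy A (J := 84):
  J = 84
  K = 20
  L = 101 + 2·84 + 3·20 = 329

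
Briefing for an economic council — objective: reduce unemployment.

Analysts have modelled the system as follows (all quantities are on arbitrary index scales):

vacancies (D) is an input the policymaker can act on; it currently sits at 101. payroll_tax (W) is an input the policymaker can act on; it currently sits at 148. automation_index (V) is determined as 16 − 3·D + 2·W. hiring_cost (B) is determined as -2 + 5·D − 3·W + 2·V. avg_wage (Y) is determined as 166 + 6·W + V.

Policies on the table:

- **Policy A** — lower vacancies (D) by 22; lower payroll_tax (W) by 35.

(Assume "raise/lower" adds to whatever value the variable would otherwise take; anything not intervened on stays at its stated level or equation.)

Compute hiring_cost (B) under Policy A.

64

Policy A (D − 22, W − 35):
  D = 101 − 22 = 79
  W = 148 − 35 = 113
  V = 16 − 3·79 + 2·113 = 5
  B = -2 + 5·79 − 3·113 + 2·5 = 64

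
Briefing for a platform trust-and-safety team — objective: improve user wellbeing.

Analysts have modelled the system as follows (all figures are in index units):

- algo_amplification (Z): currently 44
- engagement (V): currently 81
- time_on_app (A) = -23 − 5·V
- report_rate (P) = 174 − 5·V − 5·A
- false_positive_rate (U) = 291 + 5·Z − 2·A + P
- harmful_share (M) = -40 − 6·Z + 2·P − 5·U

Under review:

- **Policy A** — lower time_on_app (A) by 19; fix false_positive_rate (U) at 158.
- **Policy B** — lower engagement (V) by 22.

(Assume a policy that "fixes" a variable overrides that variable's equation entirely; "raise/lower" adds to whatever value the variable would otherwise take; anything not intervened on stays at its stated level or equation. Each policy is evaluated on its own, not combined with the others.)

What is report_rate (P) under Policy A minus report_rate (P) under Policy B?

Policy A (A − 19, U := 158):
  V = 81
  A = -23 − 5·81 (−19 from intervention) = -447
  P = 174 − 5·81 − 5·(-447) = 2004
Policy B (V − 22):
  V = 81 − 22 = 59
  A = -23 − 5·59 = -318
  P = 174 − 5·59 − 5·(-318) = 1469
P: 2004 − 1469 = 535

535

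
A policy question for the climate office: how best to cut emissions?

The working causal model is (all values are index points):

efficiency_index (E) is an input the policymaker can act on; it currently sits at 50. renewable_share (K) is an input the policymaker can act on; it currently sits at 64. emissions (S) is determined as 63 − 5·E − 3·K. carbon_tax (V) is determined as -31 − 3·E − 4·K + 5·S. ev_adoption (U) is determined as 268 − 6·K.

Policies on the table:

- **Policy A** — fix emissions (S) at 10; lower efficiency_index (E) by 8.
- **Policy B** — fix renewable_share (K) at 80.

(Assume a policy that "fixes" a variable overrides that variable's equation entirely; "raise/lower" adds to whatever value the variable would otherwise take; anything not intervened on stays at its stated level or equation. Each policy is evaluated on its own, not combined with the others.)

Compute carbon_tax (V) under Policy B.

-2636

Policy B (K := 80):
  E = 50
  K = 80
  S = 63 − 5·50 − 3·80 = -427
  V = -31 − 3·50 − 4·80 + 5·(-427) = -2636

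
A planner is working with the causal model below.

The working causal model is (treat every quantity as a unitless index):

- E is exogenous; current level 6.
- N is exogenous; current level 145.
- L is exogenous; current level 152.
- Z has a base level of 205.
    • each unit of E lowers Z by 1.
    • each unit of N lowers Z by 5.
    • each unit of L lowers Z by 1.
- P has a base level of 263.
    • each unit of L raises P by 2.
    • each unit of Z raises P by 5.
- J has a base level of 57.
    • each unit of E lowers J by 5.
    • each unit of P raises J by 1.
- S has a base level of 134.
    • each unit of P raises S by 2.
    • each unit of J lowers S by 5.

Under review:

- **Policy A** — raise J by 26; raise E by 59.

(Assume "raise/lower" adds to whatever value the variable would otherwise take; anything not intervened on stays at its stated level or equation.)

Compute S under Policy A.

10698

Policy A (J + 26, E + 59):
  E = 6 + 59 = 65
  N = 145
  L = 152
  Z = 205 − 65 − 5·145 − 152 = -737
  P = 263 + 2·152 + 5·(-737) = -3118
  J = 57 − 5·65 + (-3118) (+26 from intervention) = -3360
  S = 134 + 2·(-3118) − 5·(-3360) = 10698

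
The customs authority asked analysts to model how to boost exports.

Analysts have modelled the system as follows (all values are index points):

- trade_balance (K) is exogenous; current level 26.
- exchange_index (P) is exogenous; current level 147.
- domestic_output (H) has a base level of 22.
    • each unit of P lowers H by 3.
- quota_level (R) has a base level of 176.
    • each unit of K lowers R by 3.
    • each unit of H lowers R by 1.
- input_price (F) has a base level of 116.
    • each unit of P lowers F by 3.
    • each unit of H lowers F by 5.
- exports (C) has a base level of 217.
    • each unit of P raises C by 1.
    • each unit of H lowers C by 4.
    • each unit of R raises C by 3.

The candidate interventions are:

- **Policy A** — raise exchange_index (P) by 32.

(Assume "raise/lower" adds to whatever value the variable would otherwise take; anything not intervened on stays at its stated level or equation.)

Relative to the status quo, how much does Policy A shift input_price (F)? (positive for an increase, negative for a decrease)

Baseline:
  P = 147
  H = 22 − 3·147 = -419
  F = 116 − 3·147 − 5·(-419) = 1770
Policy A (P + 32):
  P = 147 + 32 = 179
  H = 22 − 3·179 = -515
  F = 116 − 3·179 − 5·(-515) = 2154
Change in F: 2154 − 1770 = 384

384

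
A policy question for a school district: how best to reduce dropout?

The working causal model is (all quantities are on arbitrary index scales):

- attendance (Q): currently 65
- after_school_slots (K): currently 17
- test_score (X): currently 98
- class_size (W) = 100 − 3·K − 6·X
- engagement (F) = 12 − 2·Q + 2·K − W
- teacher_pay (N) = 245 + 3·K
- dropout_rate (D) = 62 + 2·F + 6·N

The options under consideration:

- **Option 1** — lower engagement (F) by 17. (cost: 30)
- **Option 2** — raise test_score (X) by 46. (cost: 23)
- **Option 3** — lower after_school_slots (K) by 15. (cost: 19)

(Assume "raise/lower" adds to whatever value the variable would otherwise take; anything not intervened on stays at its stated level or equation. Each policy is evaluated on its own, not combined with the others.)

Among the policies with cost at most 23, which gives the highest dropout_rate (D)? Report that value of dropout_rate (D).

Option 2 (X + 46):
  Q = 65
  K = 17
  X = 98 + 46 = 144
  W = 100 − 3·17 − 6·144 = -815
  F = 12 − 2·65 + 2·17 − (-815) = 731
  N = 245 + 3·17 = 296
  D = 62 + 2·731 + 6·296 = 3300
Option 3 (K − 15):
  Q = 65
  K = 17 − 15 = 2
  X = 98
  W = 100 − 3·2 − 6·98 = -494
  F = 12 − 2·65 + 2·2 − (-494) = 380
  N = 245 + 3·2 = 251
  D = 62 + 2·380 + 6·251 = 2328
Comparing — Option 2: D=3300, Option 3: D=2328. Highest is 3300 (Option 2).

3300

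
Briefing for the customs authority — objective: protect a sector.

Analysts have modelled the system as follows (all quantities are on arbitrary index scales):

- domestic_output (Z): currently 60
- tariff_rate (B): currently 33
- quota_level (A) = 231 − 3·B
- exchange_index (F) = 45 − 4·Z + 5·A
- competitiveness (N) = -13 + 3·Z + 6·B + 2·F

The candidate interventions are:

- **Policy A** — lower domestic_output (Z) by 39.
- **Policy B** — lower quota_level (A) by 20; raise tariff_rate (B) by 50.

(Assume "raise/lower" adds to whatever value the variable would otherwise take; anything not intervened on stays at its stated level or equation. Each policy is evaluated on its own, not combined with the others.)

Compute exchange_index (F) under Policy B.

-385

Policy B (A − 20, B + 50):
  Z = 60
  B = 33 + 50 = 83
  A = 231 − 3·83 (−20 from intervention) = -38
  F = 45 − 4·60 + 5·(-38) = -385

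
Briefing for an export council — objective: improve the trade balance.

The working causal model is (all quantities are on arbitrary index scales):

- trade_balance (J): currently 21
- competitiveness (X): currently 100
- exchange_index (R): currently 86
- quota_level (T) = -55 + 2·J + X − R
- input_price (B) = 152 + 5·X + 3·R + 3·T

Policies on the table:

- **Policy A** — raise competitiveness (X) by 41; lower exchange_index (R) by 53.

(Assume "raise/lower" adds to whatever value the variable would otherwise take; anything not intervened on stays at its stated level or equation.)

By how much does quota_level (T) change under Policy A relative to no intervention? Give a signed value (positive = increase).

94

Baseline:
  J = 21
  X = 100
  R = 86
  T = -55 + 2·21 + 100 − 86 = 1
Policy A (X + 41, R − 53):
  J = 21
  X = 100 + 41 = 141
  R = 86 − 53 = 33
  T = -55 + 2·21 + 141 − 33 = 95
Change in T: 95 − 1 = 94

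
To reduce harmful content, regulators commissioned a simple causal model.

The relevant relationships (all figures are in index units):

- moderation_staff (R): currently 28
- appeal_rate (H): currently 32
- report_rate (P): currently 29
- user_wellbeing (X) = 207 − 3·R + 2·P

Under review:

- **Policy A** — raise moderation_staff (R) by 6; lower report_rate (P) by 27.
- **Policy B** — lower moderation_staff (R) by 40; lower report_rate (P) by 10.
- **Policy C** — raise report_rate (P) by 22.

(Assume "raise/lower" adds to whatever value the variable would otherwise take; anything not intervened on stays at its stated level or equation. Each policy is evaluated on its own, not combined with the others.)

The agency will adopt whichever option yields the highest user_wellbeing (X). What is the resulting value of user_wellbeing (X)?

Policy A (R + 6, P − 27):
  R = 28 + 6 = 34
  P = 29 − 27 = 2
  X = 207 − 3·34 + 2·2 = 109
Policy B (R − 40, P − 10):
  R = 28 − 40 = -12
  P = 29 − 10 = 19
  X = 207 − 3·(-12) + 2·19 = 281
Policy C (P + 22):
  R = 28
  P = 29 + 22 = 51
  X = 207 − 3·28 + 2·51 = 225
Comparing — Policy A: X=109, Policy B: X=281, Policy C: X=225. Highest is 281 (Policy B).

281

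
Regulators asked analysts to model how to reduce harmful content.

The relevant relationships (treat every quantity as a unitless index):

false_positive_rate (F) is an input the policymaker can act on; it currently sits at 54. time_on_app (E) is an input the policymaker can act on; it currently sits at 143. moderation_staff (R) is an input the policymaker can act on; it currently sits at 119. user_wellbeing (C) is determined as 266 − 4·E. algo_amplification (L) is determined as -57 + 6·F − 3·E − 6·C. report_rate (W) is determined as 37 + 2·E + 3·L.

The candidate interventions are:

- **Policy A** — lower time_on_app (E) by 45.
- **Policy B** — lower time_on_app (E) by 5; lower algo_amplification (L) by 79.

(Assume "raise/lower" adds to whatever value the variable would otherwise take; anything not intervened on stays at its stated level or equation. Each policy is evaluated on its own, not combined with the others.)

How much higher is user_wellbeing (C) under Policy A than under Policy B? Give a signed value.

160

Policy A (E − 45):
  E = 143 − 45 = 98
  C = 266 − 4·98 = -126
Policy B (E − 5, L − 79):
  E = 143 − 5 = 138
  C = 266 − 4·138 = -286
C: -126 − (-286) = 160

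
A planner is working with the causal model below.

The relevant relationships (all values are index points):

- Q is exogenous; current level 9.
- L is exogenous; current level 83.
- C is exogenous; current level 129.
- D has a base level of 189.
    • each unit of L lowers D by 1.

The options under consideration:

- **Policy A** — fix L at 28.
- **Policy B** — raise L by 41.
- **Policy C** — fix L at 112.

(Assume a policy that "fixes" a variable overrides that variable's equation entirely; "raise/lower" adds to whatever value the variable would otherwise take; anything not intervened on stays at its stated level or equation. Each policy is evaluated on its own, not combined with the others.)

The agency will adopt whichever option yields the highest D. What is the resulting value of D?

Policy A (L := 28):
  L = 28
  D = 189 − 28 = 161
Policy B (L + 41):
  L = 83 + 41 = 124
  D = 189 − 124 = 65
Policy C (L := 112):
  L = 112
  D = 189 − 112 = 77
Comparing — Policy A: D=161, Policy B: D=65, Policy C: D=77. Highest is 161 (Policy A).

161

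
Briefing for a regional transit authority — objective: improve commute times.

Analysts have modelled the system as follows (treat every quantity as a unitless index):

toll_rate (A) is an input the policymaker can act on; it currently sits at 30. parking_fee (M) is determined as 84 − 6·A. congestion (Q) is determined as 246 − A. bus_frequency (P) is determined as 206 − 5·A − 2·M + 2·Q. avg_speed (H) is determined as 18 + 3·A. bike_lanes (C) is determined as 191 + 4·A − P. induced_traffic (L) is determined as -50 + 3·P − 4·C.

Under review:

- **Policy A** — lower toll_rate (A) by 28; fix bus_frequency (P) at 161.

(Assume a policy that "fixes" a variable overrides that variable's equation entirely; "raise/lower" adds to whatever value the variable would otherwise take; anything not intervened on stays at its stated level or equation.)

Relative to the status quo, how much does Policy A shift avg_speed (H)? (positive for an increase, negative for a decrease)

-84

Baseline:
  A = 30
  H = 18 + 3·30 = 108
Policy A (A − 28, P := 161):
  A = 30 − 28 = 2
  H = 18 + 3·2 = 24
Change in H: 24 − 108 = -84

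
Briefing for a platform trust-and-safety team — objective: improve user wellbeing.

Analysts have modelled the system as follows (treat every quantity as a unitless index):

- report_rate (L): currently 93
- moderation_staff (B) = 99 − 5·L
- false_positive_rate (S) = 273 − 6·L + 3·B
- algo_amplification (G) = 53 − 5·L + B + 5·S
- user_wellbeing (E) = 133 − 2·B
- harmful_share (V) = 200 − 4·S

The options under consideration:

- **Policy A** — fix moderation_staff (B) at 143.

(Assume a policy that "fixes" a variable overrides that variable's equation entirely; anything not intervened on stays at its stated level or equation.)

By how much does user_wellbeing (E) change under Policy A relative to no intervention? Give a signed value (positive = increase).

Baseline:
  L = 93
  B = 99 − 5·93 = -366
  E = 133 − 2·(-366) = 865
Policy A (B := 143):
  L = 93
  B = 143
  E = 133 − 2·143 = -153
Change in E: -153 − 865 = -1018

-1018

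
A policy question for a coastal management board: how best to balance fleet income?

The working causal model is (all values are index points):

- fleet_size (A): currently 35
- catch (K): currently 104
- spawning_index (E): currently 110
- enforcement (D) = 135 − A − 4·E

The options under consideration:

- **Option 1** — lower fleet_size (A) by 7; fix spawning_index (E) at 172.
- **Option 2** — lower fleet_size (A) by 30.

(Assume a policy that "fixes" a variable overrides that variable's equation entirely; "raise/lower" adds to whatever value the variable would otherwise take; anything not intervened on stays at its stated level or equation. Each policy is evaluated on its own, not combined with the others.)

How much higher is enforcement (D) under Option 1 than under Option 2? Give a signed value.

-271

Option 1 (A − 7, E := 172):
  A = 35 − 7 = 28
  E = 172
  D = 135 − 28 − 4·172 = -581
Option 2 (A − 30):
  A = 35 − 30 = 5
  E = 110
  D = 135 − 5 − 4·110 = -310
D: -581 − (-310) = -271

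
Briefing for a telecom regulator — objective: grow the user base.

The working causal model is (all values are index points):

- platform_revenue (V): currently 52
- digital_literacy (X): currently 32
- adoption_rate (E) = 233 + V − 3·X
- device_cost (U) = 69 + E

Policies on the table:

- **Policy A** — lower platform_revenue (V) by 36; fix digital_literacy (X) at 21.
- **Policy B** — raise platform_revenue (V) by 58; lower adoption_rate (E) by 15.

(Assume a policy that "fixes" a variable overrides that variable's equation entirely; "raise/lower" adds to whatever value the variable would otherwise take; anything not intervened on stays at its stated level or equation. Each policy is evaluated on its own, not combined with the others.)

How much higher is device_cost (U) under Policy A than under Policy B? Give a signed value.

Policy A (V − 36, X := 21):
  V = 52 − 36 = 16
  X = 21
  E = 233 + 16 − 3·21 = 186
  U = 69 + 186 = 255
Policy B (V + 58, E − 15):
  V = 52 + 58 = 110
  X = 32
  E = 233 + 110 − 3·32 (−15 from intervention) = 232
  U = 69 + 232 = 301
U: 255 − 301 = -46

-46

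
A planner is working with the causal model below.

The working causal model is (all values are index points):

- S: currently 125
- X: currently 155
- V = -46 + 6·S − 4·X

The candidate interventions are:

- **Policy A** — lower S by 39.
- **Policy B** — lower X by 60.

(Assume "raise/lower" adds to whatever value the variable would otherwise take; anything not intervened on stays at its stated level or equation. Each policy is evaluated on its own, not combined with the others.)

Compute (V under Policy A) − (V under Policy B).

Policy A (S − 39):
  S = 125 − 39 = 86
  X = 155
  V = -46 + 6·86 − 4·155 = -150
Policy B (X − 60):
  S = 125
  X = 155 − 60 = 95
  V = -46 + 6·125 − 4·95 = 324
V: -150 − 324 = -474

-474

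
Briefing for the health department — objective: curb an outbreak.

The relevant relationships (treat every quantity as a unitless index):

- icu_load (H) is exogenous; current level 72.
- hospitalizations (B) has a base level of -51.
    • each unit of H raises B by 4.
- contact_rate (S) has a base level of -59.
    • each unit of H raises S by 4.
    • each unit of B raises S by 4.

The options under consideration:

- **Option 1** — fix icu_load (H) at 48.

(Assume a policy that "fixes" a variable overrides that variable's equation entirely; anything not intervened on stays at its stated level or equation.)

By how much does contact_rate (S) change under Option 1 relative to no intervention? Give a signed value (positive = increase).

-480

Baseline:
  H = 72
  B = -51 + 4·72 = 237
  S = -59 + 4·72 + 4·237 = 1177
Option 1 (H := 48):
  H = 48
  B = -51 + 4·48 = 141
  S = -59 + 4·48 + 4·141 = 697
Change in S: 697 − 1177 = -480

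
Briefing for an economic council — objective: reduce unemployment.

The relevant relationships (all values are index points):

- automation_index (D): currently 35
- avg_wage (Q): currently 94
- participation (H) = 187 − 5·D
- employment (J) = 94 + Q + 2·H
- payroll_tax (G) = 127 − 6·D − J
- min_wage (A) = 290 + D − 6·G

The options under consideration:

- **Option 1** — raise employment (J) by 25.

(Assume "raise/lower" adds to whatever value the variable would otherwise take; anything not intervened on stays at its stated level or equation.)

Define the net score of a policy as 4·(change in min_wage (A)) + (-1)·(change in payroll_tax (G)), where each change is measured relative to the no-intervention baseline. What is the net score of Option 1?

625

Baseline:
  D = 35
  Q = 94
  H = 187 − 5·35 = 12
  J = 94 + 94 + 2·12 = 212
  G = 127 − 6·35 − 212 = -295
  A = 290 + 35 − 6·(-295) = 2095
Option 1 (J + 25):
  D = 35
  Q = 94
  H = 187 − 5·35 = 12
  J = 94 + 94 + 2·12 (+25 from intervention) = 237
  G = 127 − 6·35 − 237 = -320
  A = 290 + 35 − 6·(-320) = 2245
ΔA = 2245 − 2095 = 150; ΔG = -320 − (-295) = -25
Score = 4·150 + (-1)·(-25) = 625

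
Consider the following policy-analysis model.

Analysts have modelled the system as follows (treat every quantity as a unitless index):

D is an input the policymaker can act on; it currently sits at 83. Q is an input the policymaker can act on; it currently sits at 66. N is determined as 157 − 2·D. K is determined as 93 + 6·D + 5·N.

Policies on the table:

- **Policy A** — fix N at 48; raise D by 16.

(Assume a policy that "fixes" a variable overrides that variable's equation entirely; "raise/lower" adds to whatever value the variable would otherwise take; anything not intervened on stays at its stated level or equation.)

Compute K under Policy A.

Policy A (N := 48, D + 16):
  D = 83 + 16 = 99
  N = 48
  K = 93 + 6·99 + 5·48 = 927

927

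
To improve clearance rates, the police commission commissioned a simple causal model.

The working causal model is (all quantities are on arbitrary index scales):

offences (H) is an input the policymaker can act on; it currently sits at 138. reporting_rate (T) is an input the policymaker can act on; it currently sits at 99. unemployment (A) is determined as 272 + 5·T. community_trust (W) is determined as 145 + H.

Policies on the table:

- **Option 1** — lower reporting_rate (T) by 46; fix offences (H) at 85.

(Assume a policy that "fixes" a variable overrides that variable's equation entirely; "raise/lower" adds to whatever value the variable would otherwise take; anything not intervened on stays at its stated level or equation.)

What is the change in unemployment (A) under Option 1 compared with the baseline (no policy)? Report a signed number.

Baseline:
  T = 99
  A = 272 + 5·99 = 767
Option 1 (T − 46, H := 85):
  T = 99 − 46 = 53
  A = 272 + 5·53 = 537
Change in A: 537 − 767 = -230

-230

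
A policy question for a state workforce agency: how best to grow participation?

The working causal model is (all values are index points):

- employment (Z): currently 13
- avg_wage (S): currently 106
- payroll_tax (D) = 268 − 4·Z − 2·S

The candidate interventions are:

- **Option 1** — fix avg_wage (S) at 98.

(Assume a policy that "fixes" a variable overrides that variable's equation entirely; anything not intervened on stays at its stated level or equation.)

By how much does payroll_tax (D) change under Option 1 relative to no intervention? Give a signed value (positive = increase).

16

Baseline:
  Z = 13
  S = 106
  D = 268 − 4·13 − 2·106 = 4
Option 1 (S := 98):
  Z = 13
  S = 98
  D = 268 − 4·13 − 2·98 = 20
Change in D: 20 − 4 = 16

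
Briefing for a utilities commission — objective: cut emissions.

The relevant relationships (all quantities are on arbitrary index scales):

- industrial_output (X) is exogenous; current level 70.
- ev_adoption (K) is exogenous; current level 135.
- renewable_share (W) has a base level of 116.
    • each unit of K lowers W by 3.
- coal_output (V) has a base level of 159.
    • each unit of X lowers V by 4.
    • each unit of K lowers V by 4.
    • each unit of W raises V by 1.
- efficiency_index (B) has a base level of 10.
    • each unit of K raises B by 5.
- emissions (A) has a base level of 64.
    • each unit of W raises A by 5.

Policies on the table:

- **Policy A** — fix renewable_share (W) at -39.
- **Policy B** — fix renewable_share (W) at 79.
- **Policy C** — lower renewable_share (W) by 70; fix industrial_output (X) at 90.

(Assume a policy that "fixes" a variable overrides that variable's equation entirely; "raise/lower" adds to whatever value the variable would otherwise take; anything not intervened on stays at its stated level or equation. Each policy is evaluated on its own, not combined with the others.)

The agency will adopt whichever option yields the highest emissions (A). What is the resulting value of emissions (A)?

459

Policy A (W := -39):
  K = 135
  W = -39
  A = 64 + 5·(-39) = -131
Policy B (W := 79):
  K = 135
  W = 79
  A = 64 + 5·79 = 459
Policy C (W − 70, X := 90):
  K = 135
  W = 116 − 3·135 (−70 from intervention) = -359
  A = 64 + 5·(-359) = -1731
Comparing — Policy A: A=-131, Policy B: A=459, Policy C: A=-1731. Highest is 459 (Policy B).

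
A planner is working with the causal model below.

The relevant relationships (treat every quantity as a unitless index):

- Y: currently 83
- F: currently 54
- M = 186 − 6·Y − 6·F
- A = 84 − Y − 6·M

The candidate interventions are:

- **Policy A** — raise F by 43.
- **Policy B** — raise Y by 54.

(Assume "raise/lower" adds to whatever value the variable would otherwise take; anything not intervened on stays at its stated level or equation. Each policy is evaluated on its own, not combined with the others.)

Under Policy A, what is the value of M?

-894

Policy A (F + 43):
  Y = 83
  F = 54 + 43 = 97
  M = 186 − 6·83 − 6·97 = -894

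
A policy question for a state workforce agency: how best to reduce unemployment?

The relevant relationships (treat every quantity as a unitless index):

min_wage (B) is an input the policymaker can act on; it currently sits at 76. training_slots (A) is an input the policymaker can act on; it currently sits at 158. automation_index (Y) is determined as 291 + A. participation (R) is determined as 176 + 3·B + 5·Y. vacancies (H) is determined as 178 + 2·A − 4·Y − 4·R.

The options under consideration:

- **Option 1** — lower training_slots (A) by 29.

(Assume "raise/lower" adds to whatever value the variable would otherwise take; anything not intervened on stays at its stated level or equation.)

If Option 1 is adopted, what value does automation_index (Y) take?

420

Option 1 (A − 29):
  A = 158 − 29 = 129
  Y = 291 + 129 = 420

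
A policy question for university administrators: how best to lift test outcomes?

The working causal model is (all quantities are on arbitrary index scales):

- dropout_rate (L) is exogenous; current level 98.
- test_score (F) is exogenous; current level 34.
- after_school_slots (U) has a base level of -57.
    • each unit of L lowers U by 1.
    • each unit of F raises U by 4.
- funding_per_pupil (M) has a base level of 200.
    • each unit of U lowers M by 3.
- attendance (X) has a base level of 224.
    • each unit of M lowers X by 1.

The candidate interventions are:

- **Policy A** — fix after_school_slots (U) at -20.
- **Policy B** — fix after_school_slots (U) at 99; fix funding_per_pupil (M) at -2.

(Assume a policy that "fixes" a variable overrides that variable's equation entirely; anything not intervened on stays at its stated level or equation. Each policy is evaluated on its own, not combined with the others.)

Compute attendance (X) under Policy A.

Policy A (U := -20):
  L = 98
  F = 34
  U = -20
  M = 200 − 3·(-20) = 260
  X = 224 − 260 = -36

-36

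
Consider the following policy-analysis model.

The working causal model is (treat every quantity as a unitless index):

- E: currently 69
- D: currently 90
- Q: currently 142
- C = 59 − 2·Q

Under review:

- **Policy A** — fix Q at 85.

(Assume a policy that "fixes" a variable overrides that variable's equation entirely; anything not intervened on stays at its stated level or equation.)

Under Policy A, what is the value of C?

Policy A (Q := 85):
  Q = 85
  C = 59 − 2·85 = -111

-111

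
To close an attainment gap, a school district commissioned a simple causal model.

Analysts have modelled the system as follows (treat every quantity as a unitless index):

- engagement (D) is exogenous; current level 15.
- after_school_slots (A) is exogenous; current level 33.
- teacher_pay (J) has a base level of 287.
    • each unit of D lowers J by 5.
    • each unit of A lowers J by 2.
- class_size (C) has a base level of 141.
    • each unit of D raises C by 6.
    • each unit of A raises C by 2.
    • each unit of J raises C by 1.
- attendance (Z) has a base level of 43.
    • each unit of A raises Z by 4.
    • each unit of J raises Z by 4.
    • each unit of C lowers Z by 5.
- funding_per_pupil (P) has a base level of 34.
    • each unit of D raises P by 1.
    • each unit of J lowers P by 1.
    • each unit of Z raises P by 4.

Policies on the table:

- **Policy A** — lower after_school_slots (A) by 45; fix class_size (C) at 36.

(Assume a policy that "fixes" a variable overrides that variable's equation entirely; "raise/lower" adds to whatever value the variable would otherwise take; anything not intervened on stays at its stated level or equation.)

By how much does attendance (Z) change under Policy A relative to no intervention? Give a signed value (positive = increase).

Baseline:
  D = 15
  A = 33
  J = 287 − 5·15 − 2·33 = 146
  C = 141 + 6·15 + 2·33 + 146 = 443
  Z = 43 + 4·33 + 4·146 − 5·443 = -1456
Policy A (A − 45, C := 36):
  D = 15
  A = 33 − 45 = -12
  J = 287 − 5·15 − 2·(-12) = 236
  C = 36
  Z = 43 + 4·(-12) + 4·236 − 5·36 = 759
Change in Z: 759 − (-1456) = 2215

2215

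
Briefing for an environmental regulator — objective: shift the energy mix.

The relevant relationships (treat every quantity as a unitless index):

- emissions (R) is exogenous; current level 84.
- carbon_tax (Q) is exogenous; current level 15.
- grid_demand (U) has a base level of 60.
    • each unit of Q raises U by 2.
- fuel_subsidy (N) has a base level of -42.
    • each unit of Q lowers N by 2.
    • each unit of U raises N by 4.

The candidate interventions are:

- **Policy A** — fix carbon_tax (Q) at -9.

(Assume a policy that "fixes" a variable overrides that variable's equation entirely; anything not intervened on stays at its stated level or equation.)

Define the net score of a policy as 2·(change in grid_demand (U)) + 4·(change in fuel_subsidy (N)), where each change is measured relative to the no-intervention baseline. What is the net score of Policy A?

Baseline:
  Q = 15
  U = 60 + 2·15 = 90
  N = -42 − 2·15 + 4·90 = 288
Policy A (Q := -9):
  Q = -9
  U = 60 + 2·(-9) = 42
  N = -42 − 2·(-9) + 4·42 = 144
ΔU = 42 − 90 = -48; ΔN = 144 − 288 = -144
Score = 2·(-48) + 4·(-144) = -672

-672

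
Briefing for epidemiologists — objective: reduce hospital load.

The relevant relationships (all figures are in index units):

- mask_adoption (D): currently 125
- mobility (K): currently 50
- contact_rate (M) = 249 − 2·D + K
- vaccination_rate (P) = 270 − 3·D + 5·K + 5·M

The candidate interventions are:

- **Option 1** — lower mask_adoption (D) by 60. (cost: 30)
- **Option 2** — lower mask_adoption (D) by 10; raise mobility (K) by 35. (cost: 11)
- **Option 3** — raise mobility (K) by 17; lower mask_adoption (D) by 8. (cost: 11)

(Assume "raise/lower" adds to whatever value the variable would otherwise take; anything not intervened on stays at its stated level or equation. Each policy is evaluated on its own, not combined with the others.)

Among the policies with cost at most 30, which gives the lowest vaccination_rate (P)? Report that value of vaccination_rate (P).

Option 1 (D − 60):
  D = 125 − 60 = 65
  K = 50
  M = 249 − 2·65 + 50 = 169
  P = 270 − 3·65 + 5·50 + 5·169 = 1170
Option 2 (D − 10, K + 35):
  D = 125 − 10 = 115
  K = 50 + 35 = 85
  M = 249 − 2·115 + 85 = 104
  P = 270 − 3·115 + 5·85 + 5·104 = 870
Option 3 (K + 17, D − 8):
  D = 125 − 8 = 117
  K = 50 + 17 = 67
  M = 249 − 2·117 + 67 = 82
  P = 270 − 3·117 + 5·67 + 5·82 = 664
Comparing — Option 1: P=1170, Option 2: P=870, Option 3: P=664. Lowest is 664 (Option 3).

664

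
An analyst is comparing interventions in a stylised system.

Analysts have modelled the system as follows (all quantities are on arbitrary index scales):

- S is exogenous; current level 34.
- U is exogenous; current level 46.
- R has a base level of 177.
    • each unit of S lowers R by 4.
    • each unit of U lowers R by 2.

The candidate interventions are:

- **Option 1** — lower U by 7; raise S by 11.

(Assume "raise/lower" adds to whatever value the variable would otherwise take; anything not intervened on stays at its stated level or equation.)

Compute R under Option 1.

-81

Option 1 (U − 7, S + 11):
  S = 34 + 11 = 45
  U = 46 − 7 = 39
  R = 177 − 4·45 − 2·39 = -81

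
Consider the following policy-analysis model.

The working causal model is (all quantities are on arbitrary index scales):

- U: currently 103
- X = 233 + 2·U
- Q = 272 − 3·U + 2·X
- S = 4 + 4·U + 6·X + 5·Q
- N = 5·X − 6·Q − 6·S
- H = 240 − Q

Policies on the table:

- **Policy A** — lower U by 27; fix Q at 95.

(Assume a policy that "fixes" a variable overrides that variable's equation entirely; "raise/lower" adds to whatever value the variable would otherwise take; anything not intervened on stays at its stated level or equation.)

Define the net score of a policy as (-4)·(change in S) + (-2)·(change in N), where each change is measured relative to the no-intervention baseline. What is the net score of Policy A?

Baseline:
  U = 103
  X = 233 + 2·103 = 439
  Q = 272 − 3·103 + 2·439 = 841
  S = 4 + 4·103 + 6·439 + 5·841 = 7255
  N = 0 + 5·439 − 6·841 − 6·7255 = -46381
Policy A (U − 27, Q := 95):
  U = 103 − 27 = 76
  X = 233 + 2·76 = 385
  Q = 95
  S = 4 + 4·76 + 6·385 + 5·95 = 3093
  N = 0 + 5·385 − 6·95 − 6·3093 = -17203
ΔS = 3093 − 7255 = -4162; ΔN = -17203 − (-46381) = 29178
Score = (-4)·(-4162) + (-2)·29178 = -41708

-41708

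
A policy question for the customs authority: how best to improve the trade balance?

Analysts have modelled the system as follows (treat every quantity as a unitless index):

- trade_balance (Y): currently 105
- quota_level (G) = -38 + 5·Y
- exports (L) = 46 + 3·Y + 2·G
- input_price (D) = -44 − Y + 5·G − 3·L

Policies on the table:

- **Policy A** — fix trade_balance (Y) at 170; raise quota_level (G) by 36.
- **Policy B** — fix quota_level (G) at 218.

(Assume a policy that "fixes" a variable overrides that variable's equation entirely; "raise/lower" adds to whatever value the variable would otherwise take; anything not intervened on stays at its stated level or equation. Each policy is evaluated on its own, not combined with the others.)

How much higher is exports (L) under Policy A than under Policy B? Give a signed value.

Policy A (Y := 170, G + 36):
  Y = 170
  G = -38 + 5·170 (+36 from intervention) = 848
  L = 46 + 3·170 + 2·848 = 2252
Policy B (G := 218):
  Y = 105
  G = 218
  L = 46 + 3·105 + 2·218 = 797
L: 2252 − 797 = 1455

1455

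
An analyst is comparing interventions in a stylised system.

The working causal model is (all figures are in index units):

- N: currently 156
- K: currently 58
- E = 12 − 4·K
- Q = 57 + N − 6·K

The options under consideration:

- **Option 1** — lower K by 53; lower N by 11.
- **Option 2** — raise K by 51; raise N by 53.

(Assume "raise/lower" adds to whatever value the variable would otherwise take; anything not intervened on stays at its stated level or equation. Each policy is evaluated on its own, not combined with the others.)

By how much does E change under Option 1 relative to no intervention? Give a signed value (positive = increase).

Baseline:
  K = 58
  E = 12 − 4·58 = -220
Option 1 (K − 53, N − 11):
  K = 58 − 53 = 5
  E = 12 − 4·5 = -8
Change in E: -8 − (-220) = 212

212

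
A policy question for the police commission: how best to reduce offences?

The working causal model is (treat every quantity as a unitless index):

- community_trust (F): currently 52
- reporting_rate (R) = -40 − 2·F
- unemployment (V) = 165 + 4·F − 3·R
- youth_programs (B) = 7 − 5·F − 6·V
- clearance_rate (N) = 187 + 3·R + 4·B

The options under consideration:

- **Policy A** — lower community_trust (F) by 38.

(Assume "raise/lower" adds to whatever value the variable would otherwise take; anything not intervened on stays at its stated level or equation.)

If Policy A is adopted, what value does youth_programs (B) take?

-2613

Policy A (F − 38):
  F = 52 − 38 = 14
  R = -40 − 2·14 = -68
  V = 165 + 4·14 − 3·(-68) = 425
  B = 7 − 5·14 − 6·425 = -2613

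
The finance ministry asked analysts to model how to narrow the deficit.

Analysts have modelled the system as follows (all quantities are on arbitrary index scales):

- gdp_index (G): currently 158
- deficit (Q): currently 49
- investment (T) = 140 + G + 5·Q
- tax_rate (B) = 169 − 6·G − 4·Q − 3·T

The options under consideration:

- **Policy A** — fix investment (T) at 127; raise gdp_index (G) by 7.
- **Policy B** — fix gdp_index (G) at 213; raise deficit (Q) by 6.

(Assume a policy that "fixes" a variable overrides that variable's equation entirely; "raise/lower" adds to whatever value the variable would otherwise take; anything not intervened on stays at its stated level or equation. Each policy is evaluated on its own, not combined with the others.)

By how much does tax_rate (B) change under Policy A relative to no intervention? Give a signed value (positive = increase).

1206

Baseline:
  G = 158
  Q = 49
  T = 140 + 158 + 5·49 = 543
  B = 169 − 6·158 − 4·49 − 3·543 = -2604
Policy A (T := 127, G + 7):
  G = 158 + 7 = 165
  Q = 49
  T = 127
  B = 169 − 6·165 − 4·49 − 3·127 = -1398
Change in B: -1398 − (-2604) = 1206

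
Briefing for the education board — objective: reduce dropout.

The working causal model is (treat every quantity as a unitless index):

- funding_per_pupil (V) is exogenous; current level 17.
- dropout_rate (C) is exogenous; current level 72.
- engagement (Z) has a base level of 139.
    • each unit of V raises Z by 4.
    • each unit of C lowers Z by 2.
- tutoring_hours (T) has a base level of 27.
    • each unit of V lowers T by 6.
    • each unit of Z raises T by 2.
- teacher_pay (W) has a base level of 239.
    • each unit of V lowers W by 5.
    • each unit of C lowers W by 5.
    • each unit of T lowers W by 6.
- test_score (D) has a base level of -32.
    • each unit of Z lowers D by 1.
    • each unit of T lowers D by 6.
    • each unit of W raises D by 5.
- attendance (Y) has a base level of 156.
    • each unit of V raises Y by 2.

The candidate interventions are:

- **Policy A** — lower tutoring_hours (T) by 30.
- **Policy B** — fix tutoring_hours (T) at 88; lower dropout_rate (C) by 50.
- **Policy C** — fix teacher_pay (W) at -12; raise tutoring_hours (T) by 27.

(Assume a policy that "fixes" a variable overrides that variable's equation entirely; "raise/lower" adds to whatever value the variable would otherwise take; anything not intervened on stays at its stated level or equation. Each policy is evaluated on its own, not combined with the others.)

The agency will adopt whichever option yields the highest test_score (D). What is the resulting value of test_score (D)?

-623

Policy A (T − 30):
  V = 17
  C = 72
  Z = 139 + 4·17 − 2·72 = 63
  T = 27 − 6·17 + 2·63 (−30 from intervention) = 21
  W = 239 − 5·17 − 5·72 − 6·21 = -332
  D = -32 − 63 − 6·21 + 5·(-332) = -1881
Policy B (T := 88, C − 50):
  V = 17
  C = 72 − 50 = 22
  Z = 139 + 4·17 − 2·22 = 163
  T = 88
  W = 239 − 5·17 − 5·22 − 6·88 = -484
  D = -32 − 163 − 6·88 + 5·(-484) = -3143
Policy C (W := -12, T + 27):
  V = 17
  C = 72
  Z = 139 + 4·17 − 2·72 = 63
  T = 27 − 6·17 + 2·63 (+27 from intervention) = 78
  W = -12
  D = -32 − 63 − 6·78 + 5·(-12) = -623
Comparing — Policy A: D=-1881, Policy B: D=-3143, Policy C: D=-623. Highest is -623 (Policy C).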